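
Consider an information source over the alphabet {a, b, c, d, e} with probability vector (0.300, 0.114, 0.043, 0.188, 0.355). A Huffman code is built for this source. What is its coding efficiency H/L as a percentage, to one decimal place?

95.8%

Entropy H = −Σ p log₂ p ≈ 2.0572 bits.
Huffman merges: 43/1000+57/500→157/1000; 157/1000+47/250→69/200; 3/10+69/200→129/200; 71/200+129/200→1. L = 2147/1000 ≈ 2.1470.
Efficiency = H/L = 2.0572/2.1470 = 95.8%.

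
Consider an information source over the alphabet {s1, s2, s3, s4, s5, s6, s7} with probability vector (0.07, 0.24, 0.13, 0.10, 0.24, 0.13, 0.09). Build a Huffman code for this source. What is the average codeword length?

2.68 bits/symbol

Repeatedly combine the two least-probable nodes; the expected code length is the sum of the merged weights.
merge 7/100 + 9/100 → 4/25
merge 1/10 + 13/100 → 23/100
merge 13/100 + 4/25 → 29/100
merge 23/100 + 6/25 → 47/100
merge 6/25 + 29/100 → 53/100
merge 47/100 + 53/100 → 1
L = 4/25 + 23/100 + 29/100 + 47/100 + 53/100 + 1 = 67/25 = 2.68 bits/symbol.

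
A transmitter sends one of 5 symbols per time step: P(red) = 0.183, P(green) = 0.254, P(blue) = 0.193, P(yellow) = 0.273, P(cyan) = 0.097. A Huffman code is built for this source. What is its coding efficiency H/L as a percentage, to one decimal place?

98.5%

Entropy H = −Σ p log₂ p ≈ 2.2464 bits.
Huffman merges: 97/1000+183/1000→7/25; 193/1000+127/500→447/1000; 273/1000+7/25→553/1000; 447/1000+553/1000→1. L = 57/25 ≈ 2.2800.
Efficiency = H/L = 2.2464/2.2800 = 98.5%.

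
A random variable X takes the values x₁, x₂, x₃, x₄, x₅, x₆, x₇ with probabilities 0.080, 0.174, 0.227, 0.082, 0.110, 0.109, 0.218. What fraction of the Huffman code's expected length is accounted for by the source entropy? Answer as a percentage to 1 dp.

99.0%

Entropy H = −Σ p log₂ p ≈ 2.6899 bits.
Huffman merges: 2/25+41/500→81/500; 109/1000+11/100→219/1000; 81/500+87/500→42/125; 109/500+219/1000→437/1000; 227/1000+42/125→563/1000; 437/1000+563/1000→1. L = 2717/1000 ≈ 2.7170.
Efficiency = H/L = 2.6899/2.7170 = 99.0%.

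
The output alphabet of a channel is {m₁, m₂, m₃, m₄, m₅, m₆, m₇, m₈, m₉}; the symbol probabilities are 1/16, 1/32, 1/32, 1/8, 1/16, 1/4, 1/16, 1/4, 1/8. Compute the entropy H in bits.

2.8125 bits

Each probability is a power of 1/2, so log₂(1/p) is an integer.
H = Σ p·log₂(1/p) = 1/16·4 + 1/32·5 + 1/32·5 + 1/8·3 + 1/16·4 + 1/4·2 + 1/16·4 + 1/4·2 + 1/8·3 = 2.8125 bits.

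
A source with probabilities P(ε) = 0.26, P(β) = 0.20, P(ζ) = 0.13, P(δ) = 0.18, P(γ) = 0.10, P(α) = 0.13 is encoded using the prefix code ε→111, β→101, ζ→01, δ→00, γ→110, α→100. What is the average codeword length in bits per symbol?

2.69 bits/symbol

L̄ = Σ pᵢ·ℓᵢ = 0.26·3 + 0.20·3 + 0.13·2 + 0.18·2 + 0.10·3 + 0.13·3 = 2.69 bits/symbol.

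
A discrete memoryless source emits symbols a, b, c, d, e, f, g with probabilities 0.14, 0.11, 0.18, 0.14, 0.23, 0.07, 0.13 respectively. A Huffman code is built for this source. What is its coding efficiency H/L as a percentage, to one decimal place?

98.5%

Entropy H = −Σ p log₂ p ≈ 2.7287 bits.
Huffman merges: 7/100+11/100→9/50; 13/100+7/50→27/100; 7/50+9/50→8/25; 9/50+23/100→41/100; 27/100+8/25→59/100; 41/100+59/100→1. L = 277/100 ≈ 2.7700.
Efficiency = H/L = 2.7287/2.7700 = 98.5%.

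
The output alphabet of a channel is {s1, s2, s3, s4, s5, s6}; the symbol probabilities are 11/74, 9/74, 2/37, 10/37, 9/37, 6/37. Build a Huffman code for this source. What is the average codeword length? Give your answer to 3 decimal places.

Repeatedly combine the two least-probable nodes; the expected code length is the sum of the merged weights.
merge 2/37 + 9/74 → 13/74
merge 11/74 + 6/37 → 23/74
merge 13/74 + 9/37 → 31/74
merge 10/37 + 23/74 → 43/74
merge 31/74 + 43/74 → 1
L = 13/74 + 23/74 + 31/74 + 43/74 + 1 = 92/37 ≈ 2.486 bits/symbol.

2.486 bits/symbol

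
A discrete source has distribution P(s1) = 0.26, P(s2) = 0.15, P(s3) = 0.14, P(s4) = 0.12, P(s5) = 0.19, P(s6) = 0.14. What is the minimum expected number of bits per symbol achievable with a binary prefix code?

Repeatedly combine the two least-probable nodes; the expected code length is the sum of the merged weights.
merge 3/25 + 7/50 → 13/50
merge 7/50 + 3/20 → 29/100
merge 19/100 + 13/50 → 9/20
merge 13/50 + 29/100 → 11/20
merge 9/20 + 11/20 → 1
L = 13/50 + 29/100 + 9/20 + 11/20 + 1 = 51/20 = 2.55 bits/symbol.

2.55 bits/symbol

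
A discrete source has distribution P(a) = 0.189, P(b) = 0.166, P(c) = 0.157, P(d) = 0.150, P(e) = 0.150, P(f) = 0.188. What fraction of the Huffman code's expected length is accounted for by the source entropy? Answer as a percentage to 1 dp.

98.3%

Entropy H = −Σ p log₂ p ≈ 2.5781 bits.
Huffman merges: 3/20+3/20→3/10; 157/1000+83/500→323/1000; 47/250+189/1000→377/1000; 3/10+323/1000→623/1000; 377/1000+623/1000→1. L = 2623/1000 ≈ 2.6230.
Efficiency = H/L = 2.5781/2.6230 = 98.3%.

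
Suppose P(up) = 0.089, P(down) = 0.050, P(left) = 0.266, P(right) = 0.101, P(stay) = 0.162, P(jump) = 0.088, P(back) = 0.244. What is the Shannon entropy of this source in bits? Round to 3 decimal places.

H = −Σ pᵢ log₂ pᵢ.
−0.089·log₂(0.089) = 0.3106
−0.050·log₂(0.050) = 0.2161
−0.266·log₂(0.266) = 0.5082
−0.101·log₂(0.101) = 0.3341
−0.162·log₂(0.162) = 0.4254
−0.088·log₂(0.088) = 0.3086
−0.244·log₂(0.244) = 0.4966
Sum ≈ 2.5995 → 2.599 bits.

2.599 bits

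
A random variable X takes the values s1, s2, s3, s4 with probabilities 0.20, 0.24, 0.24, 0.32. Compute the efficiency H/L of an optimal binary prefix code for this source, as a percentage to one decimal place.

98.9%

Entropy H = −Σ p log₂ p ≈ 1.9787 bits.
Huffman merges: 1/5+6/25→11/25; 6/25+8/25→14/25; 11/25+14/25→1. L = 2 ≈ 2.0000.
Efficiency = H/L = 1.9787/2.0000 = 98.9%.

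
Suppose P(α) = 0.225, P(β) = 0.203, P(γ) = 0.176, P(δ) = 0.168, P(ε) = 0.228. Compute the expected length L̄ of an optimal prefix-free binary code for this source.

Repeatedly combine the two least-probable nodes; the expected code length is the sum of the merged weights.
merge 21/125 + 22/125 → 43/125
merge 203/1000 + 9/40 → 107/250
merge 57/250 + 43/125 → 143/250
merge 107/250 + 143/250 → 1
L = 43/125 + 107/250 + 143/250 + 1 = 293/125 = 2.344 bits/symbol.

2.344 bits/symbol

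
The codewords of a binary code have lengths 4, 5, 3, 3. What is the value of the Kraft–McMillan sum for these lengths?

With common denominator 2^5 = 32: Σ 2^(−ℓᵢ) = 2/32 + 1/32 + 4/32 + 4/32 = 11/32 = 0.34375.

0.34375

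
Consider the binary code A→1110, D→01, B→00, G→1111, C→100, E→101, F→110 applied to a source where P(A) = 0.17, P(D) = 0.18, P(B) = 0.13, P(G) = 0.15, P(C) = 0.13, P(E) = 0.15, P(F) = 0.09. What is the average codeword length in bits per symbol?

L̄ = Σ pᵢ·ℓᵢ = 0.17·4 + 0.18·2 + 0.13·2 + 0.15·4 + 0.13·3 + 0.15·3 + 0.09·3 = 3.01 bits/symbol.

3.01 bits/symbol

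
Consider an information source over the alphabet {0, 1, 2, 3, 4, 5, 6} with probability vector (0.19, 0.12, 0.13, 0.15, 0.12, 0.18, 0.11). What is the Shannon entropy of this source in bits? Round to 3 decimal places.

2.778 bits

H = −Σ pᵢ log₂ pᵢ.
−0.19·log₂(0.19) = 0.4552
−0.12·log₂(0.12) = 0.3671
−0.13·log₂(0.13) = 0.3826
−0.15·log₂(0.15) = 0.4105
−0.12·log₂(0.12) = 0.3671
−0.18·log₂(0.18) = 0.4453
−0.11·log₂(0.11) = 0.3503
Sum ≈ 2.7781 → 2.778 bits.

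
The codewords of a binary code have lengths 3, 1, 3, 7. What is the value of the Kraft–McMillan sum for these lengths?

With common denominator 2^7 = 128: Σ 2^(−ℓᵢ) = 16/128 + 64/128 + 16/128 + 1/128 = 97/128 = 0.7578125.

0.7578125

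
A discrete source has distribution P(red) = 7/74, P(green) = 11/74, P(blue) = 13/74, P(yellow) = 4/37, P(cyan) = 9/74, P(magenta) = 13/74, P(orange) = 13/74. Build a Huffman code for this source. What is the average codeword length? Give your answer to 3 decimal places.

Repeatedly combine the two least-probable nodes; the expected code length is the sum of the merged weights.
merge 7/74 + 4/37 → 15/74
merge 9/74 + 11/74 → 10/37
merge 13/74 + 13/74 → 13/37
merge 13/74 + 15/74 → 14/37
merge 10/37 + 13/37 → 23/37
merge 14/37 + 23/37 → 1
L = 15/74 + 10/37 + 13/37 + 14/37 + 23/37 + 1 = 209/74 ≈ 2.824 bits/symbol.

2.824 bits/symbol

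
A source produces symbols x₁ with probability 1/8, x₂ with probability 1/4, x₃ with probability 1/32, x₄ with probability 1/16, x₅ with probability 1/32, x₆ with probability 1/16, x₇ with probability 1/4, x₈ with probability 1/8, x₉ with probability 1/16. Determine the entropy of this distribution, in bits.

Each probability is a power of 1/2, so log₂(1/p) is an integer.
H = Σ p·log₂(1/p) = 1/8·3 + 1/4·2 + 1/32·5 + 1/16·4 + 1/32·5 + 1/16·4 + 1/4·2 + 1/8·3 + 1/16·4 = 2.8125 bits.

2.8125 bits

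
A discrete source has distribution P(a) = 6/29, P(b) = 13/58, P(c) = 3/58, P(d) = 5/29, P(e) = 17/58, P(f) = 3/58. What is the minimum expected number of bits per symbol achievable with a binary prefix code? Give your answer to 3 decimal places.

Repeatedly combine the two least-probable nodes; the expected code length is the sum of the merged weights.
merge 3/58 + 3/58 → 3/29
merge 3/29 + 5/29 → 8/29
merge 6/29 + 13/58 → 25/58
merge 8/29 + 17/58 → 33/58
merge 25/58 + 33/58 → 1
L = 3/29 + 8/29 + 25/58 + 33/58 + 1 = 69/29 ≈ 2.379 bits/symbol.

2.379 bits/symbol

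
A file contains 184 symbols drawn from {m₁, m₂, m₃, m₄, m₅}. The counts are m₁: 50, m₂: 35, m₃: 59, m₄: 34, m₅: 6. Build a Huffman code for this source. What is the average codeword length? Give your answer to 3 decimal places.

2.217 bits/symbol

Probabilities are the counts divided by 184.
Repeatedly combine the two least-probable nodes; the expected code length is the sum of the merged weights.
merge 3/92 + 17/92 → 5/23
merge 35/184 + 5/23 → 75/184
merge 25/92 + 59/184 → 109/184
merge 75/184 + 109/184 → 1
L = 5/23 + 75/184 + 109/184 + 1 = 51/23 ≈ 2.217 bits/symbol.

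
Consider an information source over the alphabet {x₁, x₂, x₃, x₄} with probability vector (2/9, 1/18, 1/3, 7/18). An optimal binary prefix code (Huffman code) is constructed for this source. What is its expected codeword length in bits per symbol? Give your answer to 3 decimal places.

Repeatedly combine the two least-probable nodes; the expected code length is the sum of the merged weights.
merge 1/18 + 2/9 → 5/18
merge 5/18 + 1/3 → 11/18
merge 7/18 + 11/18 → 1
L = 5/18 + 11/18 + 1 = 17/9 ≈ 1.889 bits/symbol.

1.889 bits/symbol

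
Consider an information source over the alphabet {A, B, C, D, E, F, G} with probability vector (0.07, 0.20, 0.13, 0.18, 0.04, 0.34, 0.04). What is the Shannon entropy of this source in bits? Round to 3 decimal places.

H = −Σ pᵢ log₂ pᵢ.
−0.07·log₂(0.07) = 0.2686
−0.20·log₂(0.20) = 0.4644
−0.13·log₂(0.13) = 0.3826
−0.18·log₂(0.18) = 0.4453
−0.04·log₂(0.04) = 0.1858
−0.34·log₂(0.34) = 0.5292
−0.04·log₂(0.04) = 0.1858
Sum ≈ 2.4616 → 2.462 bits.

2.462 bits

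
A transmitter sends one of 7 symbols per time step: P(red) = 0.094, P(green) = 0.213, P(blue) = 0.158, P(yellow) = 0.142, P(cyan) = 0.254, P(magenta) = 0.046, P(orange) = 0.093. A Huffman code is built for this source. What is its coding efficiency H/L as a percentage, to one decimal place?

98.9%

Entropy H = −Σ p log₂ p ≈ 2.6415 bits.
Huffman merges: 23/500+93/1000→139/1000; 47/500+139/1000→233/1000; 71/500+79/500→3/10; 213/1000+233/1000→223/500; 127/500+3/10→277/500; 223/500+277/500→1. L = 334/125 ≈ 2.6720.
Efficiency = H/L = 2.6415/2.6720 = 98.9%.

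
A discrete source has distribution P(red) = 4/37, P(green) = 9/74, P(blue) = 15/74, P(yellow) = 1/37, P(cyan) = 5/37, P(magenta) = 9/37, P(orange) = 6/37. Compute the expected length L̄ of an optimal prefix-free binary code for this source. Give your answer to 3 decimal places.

2.689 bits/symbol

Repeatedly combine the two least-probable nodes; the expected code length is the sum of the merged weights.
merge 1/37 + 4/37 → 5/37
merge 9/74 + 5/37 → 19/74
merge 5/37 + 6/37 → 11/37
merge 15/74 + 9/37 → 33/74
merge 19/74 + 11/37 → 41/74
merge 33/74 + 41/74 → 1
L = 5/37 + 19/74 + 11/37 + 33/74 + 41/74 + 1 = 199/74 ≈ 2.689 bits/symbol.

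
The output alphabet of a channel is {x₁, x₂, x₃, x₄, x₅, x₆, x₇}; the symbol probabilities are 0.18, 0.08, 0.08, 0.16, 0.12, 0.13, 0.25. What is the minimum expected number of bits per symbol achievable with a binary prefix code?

2.73 bits/symbol

Repeatedly combine the two least-probable nodes; the expected code length is the sum of the merged weights.
merge 2/25 + 2/25 → 4/25
merge 3/25 + 13/100 → 1/4
merge 4/25 + 4/25 → 8/25
merge 9/50 + 1/4 → 43/100
merge 1/4 + 8/25 → 57/100
merge 43/100 + 57/100 → 1
L = 4/25 + 1/4 + 8/25 + 43/100 + 57/100 + 1 = 273/100 = 2.73 bits/symbol.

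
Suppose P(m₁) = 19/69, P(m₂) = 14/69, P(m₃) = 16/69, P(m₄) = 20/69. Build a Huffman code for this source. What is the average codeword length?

2 bits/symbol

Repeatedly combine the two least-probable nodes; the expected code length is the sum of the merged weights.
merge 14/69 + 16/69 → 10/23
merge 19/69 + 20/69 → 13/23
merge 10/23 + 13/23 → 1
L = 10/23 + 13/23 + 1 = 2 bits/symbol.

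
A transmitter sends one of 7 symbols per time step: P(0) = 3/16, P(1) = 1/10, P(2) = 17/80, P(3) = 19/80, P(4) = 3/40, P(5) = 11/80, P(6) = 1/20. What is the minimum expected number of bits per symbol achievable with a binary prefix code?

2.675 bits/symbol

Repeatedly combine the two least-probable nodes; the expected code length is the sum of the merged weights.
merge 1/20 + 3/40 → 1/8
merge 1/10 + 1/8 → 9/40
merge 11/80 + 3/16 → 13/40
merge 17/80 + 9/40 → 7/16
merge 19/80 + 13/40 → 9/16
merge 7/16 + 9/16 → 1
L = 1/8 + 9/40 + 13/40 + 7/16 + 9/16 + 1 = 107/40 = 2.675 bits/symbol.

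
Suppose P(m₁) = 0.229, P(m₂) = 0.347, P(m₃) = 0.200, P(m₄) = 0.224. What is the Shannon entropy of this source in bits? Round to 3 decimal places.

1.965 bits

H = −Σ pᵢ log₂ pᵢ.
−0.229·log₂(0.229) = 0.4870
−0.347·log₂(0.347) = 0.5299
−0.200·log₂(0.200) = 0.4644
−0.224·log₂(0.224) = 0.4835
Sum ≈ 1.9647 → 1.965 bits.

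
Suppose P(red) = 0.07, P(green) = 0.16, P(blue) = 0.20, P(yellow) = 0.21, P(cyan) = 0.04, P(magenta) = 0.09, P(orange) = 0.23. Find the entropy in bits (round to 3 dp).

2.615 bits

H = −Σ pᵢ log₂ pᵢ.
−0.07·log₂(0.07) = 0.2686
−0.16·log₂(0.16) = 0.4230
−0.20·log₂(0.20) = 0.4644
−0.21·log₂(0.21) = 0.4728
−0.04·log₂(0.04) = 0.1858
−0.09·log₂(0.09) = 0.3127
−0.23·log₂(0.23) = 0.4877
Sum ≈ 2.6149 → 2.615 bits.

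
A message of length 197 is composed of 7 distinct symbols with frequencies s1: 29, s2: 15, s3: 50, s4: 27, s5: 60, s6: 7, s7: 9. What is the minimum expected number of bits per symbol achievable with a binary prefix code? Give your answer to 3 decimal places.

Probabilities are the counts divided by 197.
Repeatedly combine the two least-probable nodes; the expected code length is the sum of the merged weights.
merge 7/197 + 9/197 → 16/197
merge 15/197 + 16/197 → 31/197
merge 27/197 + 29/197 → 56/197
merge 31/197 + 50/197 → 81/197
merge 56/197 + 60/197 → 116/197
merge 81/197 + 116/197 → 1
L = 16/197 + 31/197 + 56/197 + 81/197 + 116/197 + 1 = 497/197 ≈ 2.523 bits/symbol.

2.523 bits/symbol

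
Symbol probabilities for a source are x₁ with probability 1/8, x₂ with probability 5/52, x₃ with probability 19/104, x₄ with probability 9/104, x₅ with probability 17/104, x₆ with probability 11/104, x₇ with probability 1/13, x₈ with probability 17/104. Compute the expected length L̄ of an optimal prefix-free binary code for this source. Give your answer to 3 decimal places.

2.981 bits/symbol

Repeatedly combine the two least-probable nodes; the expected code length is the sum of the merged weights.
merge 1/13 + 9/104 → 17/104
merge 5/52 + 11/104 → 21/104
merge 1/8 + 17/104 → 15/52
merge 17/104 + 17/104 → 17/52
merge 19/104 + 21/104 → 5/13
merge 15/52 + 17/52 → 8/13
merge 5/13 + 8/13 → 1
L = 17/104 + 21/104 + 15/52 + 17/52 + 5/13 + 8/13 + 1 = 155/52 ≈ 2.981 bits/symbol.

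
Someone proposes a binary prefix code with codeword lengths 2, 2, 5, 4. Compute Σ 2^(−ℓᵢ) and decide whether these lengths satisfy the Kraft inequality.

With common denominator 2^5 = 32: Σ 2^(−ℓᵢ) = 8/32 + 8/32 + 1/32 + 2/32 = 19/32 = 0.59375.
Kraft's inequality requires Σ ≤ 1; here Σ = 0.59375 ≤ 1, so such a prefix code exists.

0.59375; yes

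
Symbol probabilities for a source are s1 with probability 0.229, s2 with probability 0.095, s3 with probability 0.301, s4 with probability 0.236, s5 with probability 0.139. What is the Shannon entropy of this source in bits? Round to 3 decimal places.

H = −Σ pᵢ log₂ pᵢ.
−0.229·log₂(0.229) = 0.4870
−0.095·log₂(0.095) = 0.3226
−0.301·log₂(0.301) = 0.5214
−0.236·log₂(0.236) = 0.4916
−0.139·log₂(0.139) = 0.3957
Sum ≈ 2.2183 → 2.218 bits.

2.218 bits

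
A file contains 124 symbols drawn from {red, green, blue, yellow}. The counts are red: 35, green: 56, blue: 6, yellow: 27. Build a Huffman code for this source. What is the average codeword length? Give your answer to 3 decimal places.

Probabilities are the counts divided by 124.
Repeatedly combine the two least-probable nodes; the expected code length is the sum of the merged weights.
merge 3/62 + 27/124 → 33/124
merge 33/124 + 35/124 → 17/31
merge 14/31 + 17/31 → 1
L = 33/124 + 17/31 + 1 = 225/124 ≈ 1.815 bits/symbol.

1.815 bits/symbol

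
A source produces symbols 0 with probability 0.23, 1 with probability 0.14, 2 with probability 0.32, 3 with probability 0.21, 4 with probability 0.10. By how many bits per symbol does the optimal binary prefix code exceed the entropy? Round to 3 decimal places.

0.024 bits

Entropy H = −Σ p log₂ p ≈ 2.2158 bits.
Huffman merges: 1/10+7/50→6/25; 21/100+23/100→11/25; 6/25+8/25→14/25; 11/25+14/25→1. L = 56/25 ≈ 2.2400.
L − H = 2.2400 − 2.2158 = 0.024 bits.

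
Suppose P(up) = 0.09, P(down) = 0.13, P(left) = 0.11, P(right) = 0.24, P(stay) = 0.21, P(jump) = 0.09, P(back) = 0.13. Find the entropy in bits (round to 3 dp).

H = −Σ pᵢ log₂ pᵢ.
−0.09·log₂(0.09) = 0.3127
−0.13·log₂(0.13) = 0.3826
−0.11·log₂(0.11) = 0.3503
−0.24·log₂(0.24) = 0.4941
−0.21·log₂(0.21) = 0.4728
−0.09·log₂(0.09) = 0.3127
−0.13·log₂(0.13) = 0.3826
Sum ≈ 2.7078 → 2.708 bits.

2.708 bits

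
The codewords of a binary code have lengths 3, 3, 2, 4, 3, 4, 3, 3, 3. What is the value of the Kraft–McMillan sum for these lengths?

With common denominator 2^4 = 16: Σ 2^(−ℓᵢ) = 2/16 + 2/16 + 4/16 + 1/16 + 2/16 + 1/16 + 2/16 + 2/16 + 2/16 = 18/16 = 1.125.

1.125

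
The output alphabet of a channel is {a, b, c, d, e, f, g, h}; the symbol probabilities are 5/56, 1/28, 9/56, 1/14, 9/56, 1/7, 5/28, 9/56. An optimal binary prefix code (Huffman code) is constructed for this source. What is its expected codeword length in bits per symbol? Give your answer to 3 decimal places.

Repeatedly combine the two least-probable nodes; the expected code length is the sum of the merged weights.
merge 1/28 + 1/14 → 3/28
merge 5/56 + 3/28 → 11/56
merge 1/7 + 9/56 → 17/56
merge 9/56 + 9/56 → 9/28
merge 5/28 + 11/56 → 3/8
merge 17/56 + 9/28 → 5/8
merge 3/8 + 5/8 → 1
L = 3/28 + 11/56 + 17/56 + 9/28 + 3/8 + 5/8 + 1 = 41/14 ≈ 2.929 bits/symbol.

2.929 bits/symbol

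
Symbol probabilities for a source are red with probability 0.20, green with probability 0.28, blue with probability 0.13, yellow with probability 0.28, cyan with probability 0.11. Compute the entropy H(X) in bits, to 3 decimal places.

H = −Σ pᵢ log₂ pᵢ.
−0.20·log₂(0.20) = 0.4644
−0.28·log₂(0.28) = 0.5142
−0.13·log₂(0.13) = 0.3826
−0.28·log₂(0.28) = 0.5142
−0.11·log₂(0.11) = 0.3503
Sum ≈ 2.2258 → 2.226 bits.

2.226 bits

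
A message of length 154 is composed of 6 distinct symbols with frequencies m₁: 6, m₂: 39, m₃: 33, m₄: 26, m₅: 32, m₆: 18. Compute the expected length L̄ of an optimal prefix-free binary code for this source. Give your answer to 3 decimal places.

2.481 bits/symbol

Probabilities are the counts divided by 154.
Repeatedly combine the two least-probable nodes; the expected code length is the sum of the merged weights.
merge 3/77 + 9/77 → 12/77
merge 12/77 + 13/77 → 25/77
merge 16/77 + 3/14 → 65/154
merge 39/154 + 25/77 → 89/154
merge 65/154 + 89/154 → 1
L = 12/77 + 25/77 + 65/154 + 89/154 + 1 = 191/77 ≈ 2.481 bits/symbol.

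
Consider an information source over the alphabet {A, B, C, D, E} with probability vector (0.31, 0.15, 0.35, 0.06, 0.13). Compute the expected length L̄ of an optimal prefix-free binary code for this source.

Repeatedly combine the two least-probable nodes; the expected code length is the sum of the merged weights.
merge 3/50 + 13/100 → 19/100
merge 3/20 + 19/100 → 17/50
merge 31/100 + 17/50 → 13/20
merge 7/20 + 13/20 → 1
L = 19/100 + 17/50 + 13/20 + 1 = 109/50 = 2.18 bits/symbol.

2.18 bits/symbol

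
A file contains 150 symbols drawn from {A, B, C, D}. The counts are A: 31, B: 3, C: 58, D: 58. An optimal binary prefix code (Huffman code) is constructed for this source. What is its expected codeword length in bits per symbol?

1.84 bits/symbol

Probabilities are the counts divided by 150.
Repeatedly combine the two least-probable nodes; the expected code length is the sum of the merged weights.
merge 1/50 + 31/150 → 17/75
merge 17/75 + 29/75 → 46/75
merge 29/75 + 46/75 → 1
L = 17/75 + 46/75 + 1 = 46/25 = 1.84 bits/symbol.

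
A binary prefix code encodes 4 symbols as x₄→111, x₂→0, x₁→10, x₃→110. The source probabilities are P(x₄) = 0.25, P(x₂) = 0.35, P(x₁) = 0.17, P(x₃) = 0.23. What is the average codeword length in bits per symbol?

2.13 bits/symbol

L̄ = Σ pᵢ·ℓᵢ = 0.25·3 + 0.35·1 + 0.17·2 + 0.23·3 = 2.13 bits/symbol.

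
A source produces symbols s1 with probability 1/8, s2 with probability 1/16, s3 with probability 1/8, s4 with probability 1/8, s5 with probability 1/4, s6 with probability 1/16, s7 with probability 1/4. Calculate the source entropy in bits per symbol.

Each probability is a power of 1/2, so log₂(1/p) is an integer.
H = Σ p·log₂(1/p) = 1/8·3 + 1/16·4 + 1/8·3 + 1/8·3 + 1/4·2 + 1/16·4 + 1/4·2 = 2.625 bits.

2.625 bits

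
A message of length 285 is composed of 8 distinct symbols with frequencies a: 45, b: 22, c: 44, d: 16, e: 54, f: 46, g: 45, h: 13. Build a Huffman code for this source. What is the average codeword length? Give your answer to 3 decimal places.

2.912 bits/symbol

Probabilities are the counts divided by 285.
Repeatedly combine the two least-probable nodes; the expected code length is the sum of the merged weights.
merge 13/285 + 16/285 → 29/285
merge 22/285 + 29/285 → 17/95
merge 44/285 + 3/19 → 89/285
merge 3/19 + 46/285 → 91/285
merge 17/95 + 18/95 → 7/19
merge 89/285 + 91/285 → 12/19
merge 7/19 + 12/19 → 1
L = 29/285 + 17/95 + 89/285 + 91/285 + 7/19 + 12/19 + 1 = 166/57 ≈ 2.912 bits/symbol.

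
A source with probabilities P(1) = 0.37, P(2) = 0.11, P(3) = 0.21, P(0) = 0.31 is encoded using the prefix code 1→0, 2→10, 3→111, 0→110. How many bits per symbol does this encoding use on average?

2.15 bits/symbol

L̄ = Σ pᵢ·ℓᵢ = 0.37·1 + 0.11·2 + 0.21·3 + 0.31·3 = 2.15 bits/symbol.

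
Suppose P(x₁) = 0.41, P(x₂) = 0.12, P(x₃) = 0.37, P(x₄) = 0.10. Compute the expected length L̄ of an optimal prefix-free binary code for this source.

Repeatedly combine the two least-probable nodes; the expected code length is the sum of the merged weights.
merge 1/10 + 3/25 → 11/50
merge 11/50 + 37/100 → 59/100
merge 41/100 + 59/100 → 1
L = 11/50 + 59/100 + 1 = 181/100 = 1.81 bits/symbol.

1.81 bits/symbol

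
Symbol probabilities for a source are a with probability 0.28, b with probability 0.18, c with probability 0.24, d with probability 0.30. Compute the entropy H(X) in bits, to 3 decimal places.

1.975 bits

H = −Σ pᵢ log₂ pᵢ.
−0.28·log₂(0.28) = 0.5142
−0.18·log₂(0.18) = 0.4453
−0.24·log₂(0.24) = 0.4941
−0.30·log₂(0.30) = 0.5211
Sum ≈ 1.9748 → 1.975 bits.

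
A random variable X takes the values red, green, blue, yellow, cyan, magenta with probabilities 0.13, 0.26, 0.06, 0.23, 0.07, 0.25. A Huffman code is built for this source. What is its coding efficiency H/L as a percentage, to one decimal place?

Entropy H = −Σ p log₂ p ≈ 2.3877 bits.
Huffman merges: 3/50+7/100→13/100; 13/100+13/100→13/50; 23/100+1/4→12/25; 13/50+13/50→13/25; 12/25+13/25→1. L = 239/100 ≈ 2.3900.
Efficiency = H/L = 2.3877/2.3900 = 99.9%.

99.9%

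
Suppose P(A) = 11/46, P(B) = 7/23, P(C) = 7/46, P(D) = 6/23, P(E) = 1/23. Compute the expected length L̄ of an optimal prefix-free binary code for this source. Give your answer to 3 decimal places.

2.196 bits/symbol

Repeatedly combine the two least-probable nodes; the expected code length is the sum of the merged weights.
merge 1/23 + 7/46 → 9/46
merge 9/46 + 11/46 → 10/23
merge 6/23 + 7/23 → 13/23
merge 10/23 + 13/23 → 1
L = 9/46 + 10/23 + 13/23 + 1 = 101/46 ≈ 2.196 bits/symbol.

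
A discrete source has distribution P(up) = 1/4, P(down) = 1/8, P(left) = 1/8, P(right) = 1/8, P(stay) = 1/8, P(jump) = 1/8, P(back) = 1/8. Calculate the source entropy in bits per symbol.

2.75 bits

Each probability is a power of 1/2, so log₂(1/p) is an integer.
H = Σ p·log₂(1/p) = 1/4·2 + 1/8·3 + 1/8·3 + 1/8·3 + 1/8·3 + 1/8·3 + 1/8·3 = 2.75 bits.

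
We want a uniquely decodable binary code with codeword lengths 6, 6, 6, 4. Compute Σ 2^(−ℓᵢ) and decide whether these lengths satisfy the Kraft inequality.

0.109375; yes

With common denominator 2^6 = 64: Σ 2^(−ℓᵢ) = 1/64 + 1/64 + 1/64 + 4/64 = 7/64 = 0.109375.
Kraft's inequality requires Σ ≤ 1; here Σ = 0.109375 ≤ 1, so such a prefix code exists.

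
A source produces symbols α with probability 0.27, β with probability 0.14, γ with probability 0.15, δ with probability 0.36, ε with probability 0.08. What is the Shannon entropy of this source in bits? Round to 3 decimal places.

H = −Σ pᵢ log₂ pᵢ.
−0.27·log₂(0.27) = 0.5100
−0.14·log₂(0.14) = 0.3971
−0.15·log₂(0.15) = 0.4105
−0.36·log₂(0.36) = 0.5306
−0.08·log₂(0.08) = 0.2915
Sum ≈ 2.1398 → 2.140 bits.

2.140 bits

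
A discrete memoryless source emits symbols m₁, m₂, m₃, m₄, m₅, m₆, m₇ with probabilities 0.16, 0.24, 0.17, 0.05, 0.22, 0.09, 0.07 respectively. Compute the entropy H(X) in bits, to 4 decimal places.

H = −Σ pᵢ log₂ pᵢ.
−0.16·log₂(0.16) = 0.4230
−0.24·log₂(0.24) = 0.4941
−0.17·log₂(0.17) = 0.4346
−0.05·log₂(0.05) = 0.2161
−0.22·log₂(0.22) = 0.4806
−0.09·log₂(0.09) = 0.3127
−0.07·log₂(0.07) = 0.2686
Sum ≈ 2.6296 → 2.6296 bits.

2.6296 bits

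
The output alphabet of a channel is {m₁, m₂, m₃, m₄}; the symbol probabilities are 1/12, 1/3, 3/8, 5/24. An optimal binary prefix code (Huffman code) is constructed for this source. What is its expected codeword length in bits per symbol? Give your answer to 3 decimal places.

1.917 bits/symbol

Repeatedly combine the two least-probable nodes; the expected code length is the sum of the merged weights.
merge 1/12 + 5/24 → 7/24
merge 7/24 + 1/3 → 5/8
merge 3/8 + 5/8 → 1
L = 7/24 + 5/8 + 1 = 23/12 ≈ 1.917 bits/symbol.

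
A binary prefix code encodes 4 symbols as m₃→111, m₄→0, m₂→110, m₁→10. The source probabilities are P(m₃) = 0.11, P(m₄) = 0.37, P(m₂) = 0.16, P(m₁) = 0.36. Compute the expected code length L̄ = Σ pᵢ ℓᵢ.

1.9 bits/symbol

L̄ = Σ pᵢ·ℓᵢ = 0.11·3 + 0.37·1 + 0.16·3 + 0.36·2 = 1.9 bits/symbol.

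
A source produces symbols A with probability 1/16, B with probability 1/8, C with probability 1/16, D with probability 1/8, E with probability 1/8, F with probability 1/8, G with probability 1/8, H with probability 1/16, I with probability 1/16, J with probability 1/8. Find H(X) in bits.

Each probability is a power of 1/2, so log₂(1/p) is an integer.
H = Σ p·log₂(1/p) = 1/16·4 + 1/8·3 + 1/16·4 + 1/8·3 + 1/8·3 + 1/8·3 + 1/8·3 + 1/16·4 + 1/16·4 + 1/8·3 = 3.25 bits.

3.25 bits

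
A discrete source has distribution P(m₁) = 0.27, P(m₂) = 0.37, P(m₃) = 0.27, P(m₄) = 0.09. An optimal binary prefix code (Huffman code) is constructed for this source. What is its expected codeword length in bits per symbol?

1.99 bits/symbol

Repeatedly combine the two least-probable nodes; the expected code length is the sum of the merged weights.
merge 9/100 + 27/100 → 9/25
merge 27/100 + 9/25 → 63/100
merge 37/100 + 63/100 → 1
L = 9/25 + 63/100 + 1 = 199/100 = 1.99 bits/symbol.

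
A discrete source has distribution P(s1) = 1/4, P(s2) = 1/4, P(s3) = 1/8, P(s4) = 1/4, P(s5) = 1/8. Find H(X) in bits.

2.25 bits

Each probability is a power of 1/2, so log₂(1/p) is an integer.
H = Σ p·log₂(1/p) = 1/4·2 + 1/4·2 + 1/8·3 + 1/4·2 + 1/8·3 = 2.25 bits.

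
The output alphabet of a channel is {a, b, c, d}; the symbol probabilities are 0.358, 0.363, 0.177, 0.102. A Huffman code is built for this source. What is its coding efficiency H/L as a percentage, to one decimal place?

Entropy H = −Σ p log₂ p ≈ 1.8393 bits.
Huffman merges: 51/500+177/1000→279/1000; 279/1000+179/500→637/1000; 363/1000+637/1000→1. L = 479/250 ≈ 1.9160.
Efficiency = H/L = 1.8393/1.9160 = 96.0%.

96.0%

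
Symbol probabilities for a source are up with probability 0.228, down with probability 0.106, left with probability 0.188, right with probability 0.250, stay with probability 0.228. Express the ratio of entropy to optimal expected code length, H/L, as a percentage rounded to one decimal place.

Entropy H = −Σ p log₂ p ≈ 2.2691 bits.
Huffman merges: 53/500+47/250→147/500; 57/250+57/250→57/125; 1/4+147/500→68/125; 57/125+68/125→1. L = 1147/500 ≈ 2.2940.
Efficiency = H/L = 2.2691/2.2940 = 98.9%.

98.9%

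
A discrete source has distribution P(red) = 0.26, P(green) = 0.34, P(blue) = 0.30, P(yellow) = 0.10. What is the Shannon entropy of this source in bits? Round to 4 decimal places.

H = −Σ pᵢ log₂ pᵢ.
−0.26·log₂(0.26) = 0.5053
−0.34·log₂(0.34) = 0.5292
−0.30·log₂(0.30) = 0.5211
−0.10·log₂(0.10) = 0.3322
Sum ≈ 1.8877 → 1.8877 bits.

1.8877 bits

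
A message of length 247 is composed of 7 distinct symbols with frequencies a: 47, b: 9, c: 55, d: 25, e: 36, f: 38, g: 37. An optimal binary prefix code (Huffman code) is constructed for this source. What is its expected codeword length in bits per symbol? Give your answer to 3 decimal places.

2.725 bits/symbol

Probabilities are the counts divided by 247.
Repeatedly combine the two least-probable nodes; the expected code length is the sum of the merged weights.
merge 9/247 + 25/247 → 34/247
merge 34/247 + 36/247 → 70/247
merge 37/247 + 2/13 → 75/247
merge 47/247 + 55/247 → 102/247
merge 70/247 + 75/247 → 145/247
merge 102/247 + 145/247 → 1
L = 34/247 + 70/247 + 75/247 + 102/247 + 145/247 + 1 = 673/247 ≈ 2.725 bits/symbol.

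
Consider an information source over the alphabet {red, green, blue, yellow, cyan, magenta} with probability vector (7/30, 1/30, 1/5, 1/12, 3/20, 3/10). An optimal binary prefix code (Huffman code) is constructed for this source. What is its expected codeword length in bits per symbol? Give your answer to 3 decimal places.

Repeatedly combine the two least-probable nodes; the expected code length is the sum of the merged weights.
merge 1/30 + 1/12 → 7/60
merge 7/60 + 3/20 → 4/15
merge 1/5 + 7/30 → 13/30
merge 4/15 + 3/10 → 17/30
merge 13/30 + 17/30 → 1
L = 7/60 + 4/15 + 13/30 + 17/30 + 1 = 143/60 ≈ 2.383 bits/symbol.

2.383 bits/symbol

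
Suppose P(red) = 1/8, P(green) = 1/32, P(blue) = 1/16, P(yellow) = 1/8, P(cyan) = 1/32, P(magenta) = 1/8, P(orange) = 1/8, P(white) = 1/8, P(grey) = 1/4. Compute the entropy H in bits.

Each probability is a power of 1/2, so log₂(1/p) is an integer.
H = Σ p·log₂(1/p) = 1/8·3 + 1/32·5 + 1/16·4 + 1/8·3 + 1/32·5 + 1/8·3 + 1/8·3 + 1/8·3 + 1/4·2 = 2.9375 bits.

2.9375 bits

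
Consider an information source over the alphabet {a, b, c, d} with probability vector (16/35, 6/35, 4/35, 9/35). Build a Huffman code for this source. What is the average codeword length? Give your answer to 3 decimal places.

Repeatedly combine the two least-probable nodes; the expected code length is the sum of the merged weights.
merge 4/35 + 6/35 → 2/7
merge 9/35 + 2/7 → 19/35
merge 16/35 + 19/35 → 1
L = 2/7 + 19/35 + 1 = 64/35 ≈ 1.829 bits/symbol.

1.829 bits/symbol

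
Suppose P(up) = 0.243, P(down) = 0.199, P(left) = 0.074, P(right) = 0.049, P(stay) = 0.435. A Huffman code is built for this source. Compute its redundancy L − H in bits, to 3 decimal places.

0.037 bits

Entropy H = −Σ p log₂ p ≈ 1.9730 bits.
Huffman merges: 49/1000+37/500→123/1000; 123/1000+199/1000→161/500; 243/1000+161/500→113/200; 87/200+113/200→1. L = 201/100 ≈ 2.0100.
L − H = 2.0100 − 1.9730 = 0.037 bits.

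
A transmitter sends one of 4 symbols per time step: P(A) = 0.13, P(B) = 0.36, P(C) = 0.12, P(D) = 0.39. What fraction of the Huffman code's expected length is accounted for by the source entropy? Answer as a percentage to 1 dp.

97.3%

Entropy H = −Σ p log₂ p ≈ 1.8101 bits.
Huffman merges: 3/25+13/100→1/4; 1/4+9/25→61/100; 39/100+61/100→1. L = 93/50 ≈ 1.8600.
Efficiency = H/L = 1.8101/1.8600 = 97.3%.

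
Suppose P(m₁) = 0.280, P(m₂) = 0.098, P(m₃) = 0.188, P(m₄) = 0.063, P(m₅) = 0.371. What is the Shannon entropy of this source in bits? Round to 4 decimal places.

H = −Σ pᵢ log₂ pᵢ.
−0.280·log₂(0.280) = 0.5142
−0.098·log₂(0.098) = 0.3284
−0.188·log₂(0.188) = 0.4533
−0.063·log₂(0.063) = 0.2513
−0.371·log₂(0.371) = 0.5307
Sum ≈ 2.0779 → 2.0779 bits.

2.0779 bits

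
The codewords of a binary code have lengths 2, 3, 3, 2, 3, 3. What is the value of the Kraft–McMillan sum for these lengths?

1

With common denominator 2^3 = 8: Σ 2^(−ℓᵢ) = 2/8 + 1/8 + 1/8 + 2/8 + 1/8 + 1/8 = 8/8 = 1.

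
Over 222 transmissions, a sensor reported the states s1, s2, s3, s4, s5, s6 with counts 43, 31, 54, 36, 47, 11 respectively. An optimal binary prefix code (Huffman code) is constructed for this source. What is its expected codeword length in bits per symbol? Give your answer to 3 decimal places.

2.541 bits/symbol

Probabilities are the counts divided by 222.
Repeatedly combine the two least-probable nodes; the expected code length is the sum of the merged weights.
merge 11/222 + 31/222 → 7/37
merge 6/37 + 7/37 → 13/37
merge 43/222 + 47/222 → 15/37
merge 9/37 + 13/37 → 22/37
merge 15/37 + 22/37 → 1
L = 7/37 + 13/37 + 15/37 + 22/37 + 1 = 94/37 ≈ 2.541 bits/symbol.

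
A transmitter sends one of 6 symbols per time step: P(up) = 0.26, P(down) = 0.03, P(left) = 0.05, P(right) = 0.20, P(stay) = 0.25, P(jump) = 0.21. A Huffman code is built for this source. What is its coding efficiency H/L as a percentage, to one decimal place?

97.9%

Entropy H = −Σ p log₂ p ≈ 2.3104 bits.
Huffman merges: 3/100+1/20→2/25; 2/25+1/5→7/25; 21/100+1/4→23/50; 13/50+7/25→27/50; 23/50+27/50→1. L = 59/25 ≈ 2.3600.
Efficiency = H/L = 2.3104/2.3600 = 97.9%.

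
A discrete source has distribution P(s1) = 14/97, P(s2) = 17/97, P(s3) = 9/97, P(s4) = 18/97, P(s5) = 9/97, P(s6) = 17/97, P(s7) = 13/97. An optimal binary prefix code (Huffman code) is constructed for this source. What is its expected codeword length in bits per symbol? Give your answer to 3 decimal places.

Repeatedly combine the two least-probable nodes; the expected code length is the sum of the merged weights.
merge 9/97 + 9/97 → 18/97
merge 13/97 + 14/97 → 27/97
merge 17/97 + 17/97 → 34/97
merge 18/97 + 18/97 → 36/97
merge 27/97 + 34/97 → 61/97
merge 36/97 + 61/97 → 1
L = 18/97 + 27/97 + 34/97 + 36/97 + 61/97 + 1 = 273/97 ≈ 2.814 bits/symbol.

2.814 bits/symbol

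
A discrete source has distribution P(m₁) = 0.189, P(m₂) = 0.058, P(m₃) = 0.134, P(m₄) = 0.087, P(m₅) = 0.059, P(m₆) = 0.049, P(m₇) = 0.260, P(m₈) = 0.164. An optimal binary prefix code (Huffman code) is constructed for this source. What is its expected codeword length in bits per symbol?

2.804 bits/symbol

Repeatedly combine the two least-probable nodes; the expected code length is the sum of the merged weights.
merge 49/1000 + 29/500 → 107/1000
merge 59/1000 + 87/1000 → 73/500
merge 107/1000 + 67/500 → 241/1000
merge 73/500 + 41/250 → 31/100
merge 189/1000 + 241/1000 → 43/100
merge 13/50 + 31/100 → 57/100
merge 43/100 + 57/100 → 1
L = 107/1000 + 73/500 + 241/1000 + 31/100 + 43/100 + 57/100 + 1 = 701/250 = 2.804 bits/symbol.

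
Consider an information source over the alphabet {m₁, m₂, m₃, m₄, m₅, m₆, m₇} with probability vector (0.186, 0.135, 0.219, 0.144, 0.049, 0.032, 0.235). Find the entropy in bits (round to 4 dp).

H = −Σ pᵢ log₂ pᵢ.
−0.186·log₂(0.186) = 0.4514
−0.135·log₂(0.135) = 0.3900
−0.219·log₂(0.219) = 0.4798
−0.144·log₂(0.144) = 0.4026
−0.049·log₂(0.049) = 0.2132
−0.032·log₂(0.032) = 0.1589
−0.235·log₂(0.235) = 0.4910
Sum ≈ 2.5869 → 2.5869 bits.

2.5869 bits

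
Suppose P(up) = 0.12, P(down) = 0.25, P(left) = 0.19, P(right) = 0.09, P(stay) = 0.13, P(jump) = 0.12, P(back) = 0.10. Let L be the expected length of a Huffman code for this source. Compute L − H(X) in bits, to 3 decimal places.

Entropy H = −Σ p log₂ p ≈ 2.7169 bits.
Huffman merges: 9/100+1/10→19/100; 3/25+3/25→6/25; 13/100+19/100→8/25; 19/100+6/25→43/100; 1/4+8/25→57/100; 43/100+57/100→1. L = 11/4 ≈ 2.7500.
L − H = 2.7500 − 2.7169 = 0.033 bits.

0.033 bits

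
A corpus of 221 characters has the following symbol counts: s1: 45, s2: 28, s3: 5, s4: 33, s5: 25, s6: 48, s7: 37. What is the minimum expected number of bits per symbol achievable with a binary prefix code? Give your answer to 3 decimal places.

Probabilities are the counts divided by 221.
Repeatedly combine the two least-probable nodes; the expected code length is the sum of the merged weights.
merge 5/221 + 25/221 → 30/221
merge 28/221 + 30/221 → 58/221
merge 33/221 + 37/221 → 70/221
merge 45/221 + 48/221 → 93/221
merge 58/221 + 70/221 → 128/221
merge 93/221 + 128/221 → 1
L = 30/221 + 58/221 + 70/221 + 93/221 + 128/221 + 1 = 600/221 ≈ 2.715 bits/symbol.

2.715 bits/symbol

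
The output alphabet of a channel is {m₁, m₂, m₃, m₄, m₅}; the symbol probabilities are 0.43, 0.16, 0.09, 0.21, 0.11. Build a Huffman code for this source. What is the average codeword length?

Repeatedly combine the two least-probable nodes; the expected code length is the sum of the merged weights.
merge 9/100 + 11/100 → 1/5
merge 4/25 + 1/5 → 9/25
merge 21/100 + 9/25 → 57/100
merge 43/100 + 57/100 → 1
L = 1/5 + 9/25 + 57/100 + 1 = 213/100 = 2.13 bits/symbol.

2.13 bits/symbol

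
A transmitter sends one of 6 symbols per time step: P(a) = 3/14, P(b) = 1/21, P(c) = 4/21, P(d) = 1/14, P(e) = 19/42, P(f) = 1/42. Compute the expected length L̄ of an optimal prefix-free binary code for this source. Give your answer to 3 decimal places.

Repeatedly combine the two least-probable nodes; the expected code length is the sum of the merged weights.
merge 1/42 + 1/21 → 1/14
merge 1/14 + 1/14 → 1/7
merge 1/7 + 4/21 → 1/3
merge 3/14 + 1/3 → 23/42
merge 19/42 + 23/42 → 1
L = 1/14 + 1/7 + 1/3 + 23/42 + 1 = 44/21 ≈ 2.095 bits/symbol.

2.095 bits/symbol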